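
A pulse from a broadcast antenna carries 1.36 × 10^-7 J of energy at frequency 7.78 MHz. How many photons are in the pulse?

Per-photon energy: E = 5.155 × 10^-27 J (from frequency = 7.78 MHz).
N = E_total / E_photon = 1.36 × 10^-7 J / 5.155 × 10^-27 J = 2.64 × 10^19.

2.64 × 10^19 photons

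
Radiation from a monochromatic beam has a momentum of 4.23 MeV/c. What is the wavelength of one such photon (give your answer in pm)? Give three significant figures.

In SI units: p = 4.23 MeV/c = 2.2606 × 10^-21 kg·m/s.
The photon relation is λ = h/p, giving λ = 2.931 × 10^-13 m.
Converting to pm: λ = 0.2931 pm ≈ 0.293 pm.

0.293 pm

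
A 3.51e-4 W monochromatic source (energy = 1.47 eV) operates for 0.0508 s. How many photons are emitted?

Total energy: E_total = P·t = 3.51e-4 × 0.0508 = 1.783e-5 J.
Per-photon energy: E = 2.355e-19 J.
N = E_total / E_photon = 7.57e13.

7.57e13 photons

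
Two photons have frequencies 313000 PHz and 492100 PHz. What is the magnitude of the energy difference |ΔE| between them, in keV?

Using E = hf: E₁ = 2.0740e-13 J, E₂ = 3.2607e-13 J.
|ΔE| = |2.0740e-13 − 3.2607e-13| = 1.19e-13 J = 741 keV.

741 keV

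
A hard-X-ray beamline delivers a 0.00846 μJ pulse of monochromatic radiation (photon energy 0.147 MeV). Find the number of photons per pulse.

3.59 × 10^5 photons

Per-photon energy: E = 2.355 × 10^-14 J (from energy = 0.147 MeV).
N = E_total / E_photon = 8.46 × 10^-9 J / 2.355 × 10^-14 J = 3.59 × 10^5.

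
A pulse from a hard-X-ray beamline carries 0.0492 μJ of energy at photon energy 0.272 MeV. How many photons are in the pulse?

Per-photon energy: E = 4.358 × 10^-14 J (from energy = 0.272 MeV).
N = E_total / E_photon = 4.92 × 10^-8 J / 4.358 × 10^-14 J = 1.13 × 10^6.

1.13 × 10^6 photons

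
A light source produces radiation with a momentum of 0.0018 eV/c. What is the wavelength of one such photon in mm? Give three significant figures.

First convert: p = 0.0018 eV/c = 9.6197e-31 kg·m/s.
Since λ = h/p for a photon, λ = 6.888e-4 m.
Converting to mm: λ = 0.6888 mm ≈ 0.689 mm.

0.689 mm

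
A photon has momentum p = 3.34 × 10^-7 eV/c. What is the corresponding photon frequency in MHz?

80.8 MHz

Use h = 6.62607015 × 10^-34 J·s, c = 2.99792458 × 10^8 m/s, 1 eV = 1.602176634 × 10^-19 J.
Convert to SI: p = 3.34 × 10^-7 eV/c = 1.7850 × 10^-34 kg·m/s.
The photon relation is f = pc/h, giving f = 8.076 × 10^7 Hz.
Converting to MHz: f = 80.76 MHz ≈ 80.8 MHz.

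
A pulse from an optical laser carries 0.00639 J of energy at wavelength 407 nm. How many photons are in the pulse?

Per-photon energy: E = 4.881 × 10^-19 J (from wavelength = 407 nm).
N = E_total / E_photon = 0.00639 J / 4.881 × 10^-19 J = 1.31 × 10^16.

1.31 × 10^16 photons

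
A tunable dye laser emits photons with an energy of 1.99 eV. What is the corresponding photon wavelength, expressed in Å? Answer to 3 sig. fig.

Take h = 6.62607015e-34 J·s, c = 2.99792458e8 m/s, 1 eV = 1.602176634e-19 J.
First convert: E = 1.99 eV = 3.1883e-19 J.
Apply λ = hc/E: λ = 6.230e-7 m.
Converting to Å: λ = 6230 Å ≈ 6230 Å.

6230 Å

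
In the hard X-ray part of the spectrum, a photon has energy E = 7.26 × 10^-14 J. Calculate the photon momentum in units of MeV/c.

0.453 MeV/c

For a photon p = E/c, so p = 2.422 × 10^-22 kg·m/s.
Converting to MeV/c: p = 0.4531 MeV/c ≈ 0.453 MeV/c.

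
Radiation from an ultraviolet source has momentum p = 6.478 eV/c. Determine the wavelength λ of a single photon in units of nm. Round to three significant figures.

(h = 6.62607015 × 10^-34 J·s, c = 2.99792458 × 10^8 m/s, 1 eV = 1.602176634 × 10^-19 J.)
Convert to SI: p = 6.478 eV/c = 3.4620 × 10^-27 kg·m/s.
Since λ = h/p for a photon, λ = 1.914 × 10^-7 m.
Converting to nm: λ = 191.4 nm ≈ 191 nm.

191 nm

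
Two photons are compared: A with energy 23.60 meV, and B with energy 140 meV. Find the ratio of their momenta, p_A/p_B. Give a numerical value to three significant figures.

p_A = 1.261e-29 kg·m/s (from energy = 23.60 meV, via p = E/c).
p_B = 7.482e-29 kg·m/s (from energy = 140 meV, via p = E/c).
Ratio = 1.261e-29 / 7.482e-29 = 0.169.

0.169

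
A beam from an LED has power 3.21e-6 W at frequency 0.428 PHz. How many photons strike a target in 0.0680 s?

Total energy: E_total = P·t = 3.21e-6 × 0.0680 = 2.183e-7 J.
Per-photon energy: E = 2.836e-19 J.
N = E_total / E_photon = 7.70e11.

7.70e11 photons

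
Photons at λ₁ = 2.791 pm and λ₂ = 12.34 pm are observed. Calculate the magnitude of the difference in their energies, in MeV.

0.344 MeV

Using E = hc/λ: E₁ = 7.1173e-14 J, E₂ = 1.6098e-14 J.
|ΔE| = |7.1173e-14 − 1.6098e-14| = 5.51e-14 J = 0.344 MeV.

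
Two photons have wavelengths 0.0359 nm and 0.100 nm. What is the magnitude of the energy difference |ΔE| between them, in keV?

22.1 keV

Using E = hc/λ: E₁ = 5.533e-15 J, E₂ = 1.986e-15 J.
|ΔE| = |5.533e-15 − 1.986e-15| = 3.55e-15 J = 22.1 keV.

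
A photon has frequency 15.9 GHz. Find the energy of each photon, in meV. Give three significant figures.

(h = 6.62607015 × 10^-34 J·s, 1 eV = 1.602176634 × 10^-19 J.)
Convert to SI: f = 15.9 GHz = 1.59 × 10^10 Hz.
Since E = hf for a photon, E = 1.054 × 10^-23 J.
Converting to meV: E = 0.06576 meV ≈ 0.0658 meV.

0.0658 meV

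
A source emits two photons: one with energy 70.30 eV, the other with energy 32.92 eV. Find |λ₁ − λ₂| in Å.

200 Å

Using λ = hc/E: λ₁ = 1.7636e-8 m, λ₂ = 3.7662e-8 m.
|Δλ| = |1.7636e-8 − 3.7662e-8| = 2.00e-8 m = 200 Å.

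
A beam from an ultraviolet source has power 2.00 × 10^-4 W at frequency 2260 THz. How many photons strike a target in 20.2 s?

2.70 × 10^15 photons

Total energy: E_total = P·t = 2.00 × 10^-4 × 20.2 = 0.004040 J.
Per-photon energy: E = 1.497 × 10^-18 J.
N = E_total / E_photon = 2.70 × 10^15.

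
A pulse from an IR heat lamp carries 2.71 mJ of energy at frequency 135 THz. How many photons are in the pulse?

Per-photon energy: E = 8.945 × 10^-20 J (from frequency = 135 THz).
N = E_total / E_photon = 0.00271 J / 8.945 × 10^-20 J = 3.03 × 10^16.

3.03 × 10^16 photons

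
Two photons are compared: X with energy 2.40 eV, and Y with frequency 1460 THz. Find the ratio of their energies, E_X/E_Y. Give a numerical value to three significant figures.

0.397

E_X = 3.845·10^-19 J (from energy = 2.40 eV, via E given directly).
E_Y = 9.674·10^-19 J (from frequency = 1460 THz, via E = hf).
Ratio = 3.845·10^-19 / 9.674·10^-19 = 0.397.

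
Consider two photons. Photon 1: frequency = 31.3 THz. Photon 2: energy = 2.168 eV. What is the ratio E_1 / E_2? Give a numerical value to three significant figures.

E_1 = 2.074 × 10^-20 J (from frequency = 31.3 THz, via E = hf).
E_2 = 3.474 × 10^-19 J (from energy = 2.168 eV, via E given directly).
Ratio = 2.074 × 10^-20 / 3.474 × 10^-19 = 0.0597.

0.0597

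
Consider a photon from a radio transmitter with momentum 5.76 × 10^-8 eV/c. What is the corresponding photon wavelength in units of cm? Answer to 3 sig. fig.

Take h = 6.62607015 × 10^-34 J·s, c = 2.99792458 × 10^8 m/s, 1 eV = 1.602176634 × 10^-19 J.
In SI units: p = 5.76 × 10^-8 eV/c = 3.0783 × 10^-35 kg·m/s.
For a photon λ = h/p, so λ = 21.53 m.
Converting to cm: λ = 2153 cm ≈ 2150 cm.

2150 cm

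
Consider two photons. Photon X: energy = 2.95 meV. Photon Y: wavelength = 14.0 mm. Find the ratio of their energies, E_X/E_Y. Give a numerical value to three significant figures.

33.3

E_X = 4.726e-22 J (from energy = 2.95 meV, via E given directly).
E_Y = 1.419e-23 J (from wavelength = 14.0 mm, via E = hc/λ).
Ratio = 4.726e-22 / 1.419e-23 = 33.3.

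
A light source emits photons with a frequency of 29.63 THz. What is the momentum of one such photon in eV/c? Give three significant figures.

In SI units: f = 29.63 THz = 2.963·10^13 Hz.
For a photon p = hf/c, so p = 6.549·10^-29 kg·m/s.
Converting to eV/c: p = 0.1225 eV/c ≈ 0.123 eV/c.

0.123 eV/c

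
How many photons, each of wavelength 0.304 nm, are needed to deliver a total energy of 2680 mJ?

Per-photon energy: E = 6.534e-16 J (from wavelength = 0.304 nm).
N = E_total / E_photon = 2.68 J / 6.534e-16 J = 4.10e15.

4.10e15 photons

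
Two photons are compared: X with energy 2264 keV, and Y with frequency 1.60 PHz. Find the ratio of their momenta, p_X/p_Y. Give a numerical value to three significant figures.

3.42 × 10^5

p_X = 1.210 × 10^-21 kg·m/s (from energy = 2264 keV, via p = E/c).
p_Y = 3.536 × 10^-27 kg·m/s (from frequency = 1.60 PHz, via p = hf/c).
Ratio = 1.210 × 10^-21 / 3.536 × 10^-27 = 3.42 × 10^5.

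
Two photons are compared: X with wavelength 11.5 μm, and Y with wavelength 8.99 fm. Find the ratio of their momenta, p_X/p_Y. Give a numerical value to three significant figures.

p_X = 5.762e-29 kg·m/s (from wavelength = 11.5 μm, via p = h/λ).
p_Y = 7.370e-20 kg·m/s (from wavelength = 8.99 fm, via p = h/λ).
Ratio = 5.762e-29 / 7.370e-20 = 7.82e-10.

7.82e-10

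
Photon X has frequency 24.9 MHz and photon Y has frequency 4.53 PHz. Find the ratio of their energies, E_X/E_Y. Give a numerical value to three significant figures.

5.50·10^-9

E_X = 1.650·10^-26 J (from frequency = 24.9 MHz, via E = hf).
E_Y = 3.002·10^-18 J (from frequency = 4.53 PHz, via E = hf).
Ratio = 1.650·10^-26 / 3.002·10^-18 = 5.50·10^-9.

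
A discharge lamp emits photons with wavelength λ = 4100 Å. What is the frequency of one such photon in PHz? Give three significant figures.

First convert: λ = 4100 Å = 4.1 × 10^-7 m.
The photon relation is f = c/λ, giving f = 7.312 × 10^14 Hz.
Converting to PHz: f = 0.7312 PHz ≈ 0.731 PHz.

0.731 PHz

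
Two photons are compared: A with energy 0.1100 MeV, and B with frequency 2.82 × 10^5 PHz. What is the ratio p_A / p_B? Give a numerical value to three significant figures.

p_A = 5.879 × 10^-23 kg·m/s (from energy = 0.1100 MeV, via p = E/c).
p_B = 6.233 × 10^-22 kg·m/s (from frequency = 2.82 × 10^5 PHz, via p = hf/c).
Ratio = 5.879 × 10^-23 / 6.233 × 10^-22 = 0.0943.

0.0943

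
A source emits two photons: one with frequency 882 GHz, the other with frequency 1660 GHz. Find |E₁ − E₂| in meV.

Using E = hf: E₁ = 5.844·10^-22 J, E₂ = 1.100·10^-21 J.
|ΔE| = |5.844·10^-22 − 1.100·10^-21| = 5.16·10^-22 J = 3.22 meV.

3.22 meV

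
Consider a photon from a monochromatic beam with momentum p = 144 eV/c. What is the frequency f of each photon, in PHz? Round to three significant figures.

Convert to SI: p = 144 eV/c = 7.6958e-26 kg·m/s.
Since f = pc/h for a photon, f = 3.482e16 Hz.
Converting to PHz: f = 34.82 PHz ≈ 34.8 PHz.

34.8 PHz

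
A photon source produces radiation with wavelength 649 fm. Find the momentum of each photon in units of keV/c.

Take h = 6.62607015·10^-34 J·s, c = 2.99792458·10^8 m/s, 1 eV = 1.602176634·10^-19 J.
Convert to SI: λ = 649 fm = 6.49·10^-13 m.
Since p = h/λ for a photon, p = 1.021·10^-21 kg·m/s.
Converting to keV/c: p = 1910 keV/c ≈ 1910 keV/c.

1910 keV/c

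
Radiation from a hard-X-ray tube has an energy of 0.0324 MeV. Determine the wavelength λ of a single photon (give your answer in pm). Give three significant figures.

Take h = 6.62607015 × 10^-34 J·s, c = 2.99792458 × 10^8 m/s, 1 eV = 1.602176634 × 10^-19 J.
First convert: E = 0.0324 MeV = 5.1911 × 10^-15 J.
Since λ = hc/E for a photon, λ = 3.827 × 10^-11 m.
Converting to pm: λ = 38.27 pm ≈ 38.3 pm.

38.3 pm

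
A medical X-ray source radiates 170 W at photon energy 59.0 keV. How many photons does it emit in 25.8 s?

4.64·10^17 photons

Total energy: E_total = P·t = 170 × 25.8 = 4386 J.
Per-photon energy: E = 9.453·10^-15 J.
N = E_total / E_photon = 4.64·10^17.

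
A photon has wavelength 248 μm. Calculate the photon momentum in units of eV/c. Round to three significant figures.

Convert to SI: λ = 248 μm = 2.48e-4 m.
For a photon p = h/λ, so p = 2.672e-30 kg·m/s.
Converting to eV/c: p = 0.004999 eV/c ≈ 5.00e-3 eV/c.

5.00e-3 eV/c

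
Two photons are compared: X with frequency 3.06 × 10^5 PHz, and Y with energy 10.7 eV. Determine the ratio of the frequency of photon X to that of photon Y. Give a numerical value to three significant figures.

1.18 × 10^5

f_X = 3.060 × 10^20 Hz (from frequency = 3.06 × 10^5 PHz, via f given directly).
f_Y = 2.587 × 10^15 Hz (from energy = 10.7 eV, via f = E/h).
Ratio = 3.060 × 10^20 / 2.587 × 10^15 = 1.18 × 10^5.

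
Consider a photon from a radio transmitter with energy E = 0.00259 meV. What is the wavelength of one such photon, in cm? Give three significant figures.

47.9 cm

(h = 6.62607015 × 10^-34 J·s, c = 2.99792458 × 10^8 m/s, 1 eV = 1.602176634 × 10^-19 J.)
Convert to SI: E = 0.00259 meV = 4.1496 × 10^-25 J.
For a photon λ = hc/E, so λ = 0.4787 m.
Converting to cm: λ = 47.87 cm ≈ 47.9 cm.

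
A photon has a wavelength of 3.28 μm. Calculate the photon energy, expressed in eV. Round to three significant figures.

0.378 eV

(h = 6.62607015e-34 J·s, c = 2.99792458e8 m/s, 1 eV = 1.602176634e-19 J.)
First convert: λ = 3.28 μm = 3.28e-6 m.
Since E = hc/λ for a photon, E = 6.056e-20 J.
Converting to eV: E = 0.3780 eV ≈ 0.378 eV.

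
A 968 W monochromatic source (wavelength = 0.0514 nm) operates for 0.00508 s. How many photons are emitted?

Total energy: E_total = P·t = 968 × 0.00508 = 4.917 J.
Per-photon energy: E = 3.865 × 10^-15 J.
N = E_total / E_photon = 1.27 × 10^15.

1.27 × 10^15 photons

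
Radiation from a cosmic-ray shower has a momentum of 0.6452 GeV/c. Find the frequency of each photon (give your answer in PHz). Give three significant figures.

1.56e8 PHz

Take h = 6.62607015e-34 J·s, c = 2.99792458e8 m/s, 1 eV = 1.602176634e-19 J.
In SI units: p = 0.6452 GeV/c = 3.4481e-19 kg·m/s.
Apply f = pc/h: f = 1.560e23 Hz.
Converting to PHz: f = 1.560e8 PHz ≈ 1.56e8 PHz.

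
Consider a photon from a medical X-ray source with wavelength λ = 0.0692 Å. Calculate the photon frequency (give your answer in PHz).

First convert: λ = 0.0692 Å = 6.92·10^-12 m.
The photon relation is f = c/λ, giving f = 4.332·10^19 Hz.
Converting to PHz: f = 43320 PHz ≈ 4.33·10^4 PHz.

4.33·10^4 PHz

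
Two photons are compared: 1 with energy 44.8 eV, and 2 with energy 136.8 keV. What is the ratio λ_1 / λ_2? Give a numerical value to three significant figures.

λ_1 = 2.768e-8 m (from energy = 44.8 eV, via λ = hc/E).
λ_2 = 9.063e-12 m (from energy = 136.8 keV, via λ = hc/E).
Ratio = 2.768e-8 / 9.063e-12 = 3050.

3050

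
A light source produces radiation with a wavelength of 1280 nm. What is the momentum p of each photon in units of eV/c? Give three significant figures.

Take h = 6.62607015·10^-34 J·s, c = 2.99792458·10^8 m/s, 1 eV = 1.602176634·10^-19 J.
First convert: λ = 1280 nm = 1.280·10^-6 m.
The photon relation is p = h/λ, giving p = 5.177·10^-28 kg·m/s.
Converting to eV/c: p = 0.9686 eV/c ≈ 0.969 eV/c.

0.969 eV/c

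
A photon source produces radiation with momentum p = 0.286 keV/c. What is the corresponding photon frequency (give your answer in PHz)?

Convert to SI: p = 0.286 keV/c = 1.5285 × 10^-25 kg·m/s.
Apply f = pc/h: f = 6.915 × 10^16 Hz.
Converting to PHz: f = 69.15 PHz ≈ 69.2 PHz.

69.2 PHz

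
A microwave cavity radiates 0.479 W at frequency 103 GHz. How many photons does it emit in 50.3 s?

Total energy: E_total = P·t = 0.479 × 50.3 = 24.09 J.
Per-photon energy: E = 6.825 × 10^-23 J.
N = E_total / E_photon = 3.53 × 10^23.

3.53 × 10^23 photons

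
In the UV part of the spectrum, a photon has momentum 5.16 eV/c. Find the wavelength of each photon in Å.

Take h = 6.62607015 × 10^-34 J·s, c = 2.99792458 × 10^8 m/s, 1 eV = 1.602176634 × 10^-19 J.
Convert to SI: p = 5.16 eV/c = 2.7577 × 10^-27 kg·m/s.
Apply λ = h/p: λ = 2.403 × 10^-7 m.
Converting to Å: λ = 2403 Å ≈ 2400 Å.

2400 Å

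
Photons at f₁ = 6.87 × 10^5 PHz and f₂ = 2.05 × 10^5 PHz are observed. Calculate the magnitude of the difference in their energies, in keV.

Using E = hf: E₁ = 4.552 × 10^-13 J, E₂ = 1.358 × 10^-13 J.
|ΔE| = |4.552 × 10^-13 − 1.358 × 10^-13| = 3.19 × 10^-13 J = 1990 keV.

1990 keV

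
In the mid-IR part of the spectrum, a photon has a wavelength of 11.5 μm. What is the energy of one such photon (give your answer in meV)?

Take h = 6.62607015 × 10^-34 J·s, c = 2.99792458 × 10^8 m/s, 1 eV = 1.602176634 × 10^-19 J.
Convert to SI: λ = 11.5 μm = 1.15 × 10^-5 m.
For a photon E = hc/λ, so E = 1.727 × 10^-20 J.
Converting to meV: E = 107.8 meV ≈ 108 meV.

108 meV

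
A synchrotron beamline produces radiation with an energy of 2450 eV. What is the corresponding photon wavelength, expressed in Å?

First convert: E = 2450 eV = 3.9253·10^-16 J.
For a photon λ = hc/E, so λ = 5.061·10^-10 m.
Converting to Å: λ = 5.061 Å ≈ 5.06 Å.

5.06 Å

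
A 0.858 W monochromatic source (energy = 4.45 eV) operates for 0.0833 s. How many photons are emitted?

1.00·10^17 photons

Total energy: E_total = P·t = 0.858 × 0.0833 = 0.07147 J.
Per-photon energy: E = 7.130·10^-19 J.
N = E_total / E_photon = 1.00·10^17.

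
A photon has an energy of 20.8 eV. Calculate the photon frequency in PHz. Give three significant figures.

First convert: E = 20.8 eV = 3.3325 × 10^-18 J.
Apply f = E/h: f = 5.029 × 10^15 Hz.
Converting to PHz: f = 5.029 PHz ≈ 5.03 PHz.

5.03 PHz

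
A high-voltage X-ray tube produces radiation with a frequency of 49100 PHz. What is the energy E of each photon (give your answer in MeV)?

Convert to SI: f = 49100 PHz = 4.91e19 Hz.
Apply E = hf: E = 3.253e-14 J.
Converting to MeV: E = 0.2031 MeV ≈ 0.203 MeV.

0.203 MeV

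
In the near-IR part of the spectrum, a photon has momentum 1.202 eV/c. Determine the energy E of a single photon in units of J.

1.93·10^-19 J

Convert to SI: p = 1.202 eV/c = 6.4238·10^-28 kg·m/s.
Since E = pc for a photon, E = 1.926·10^-19 J.
So E ≈ 1.93·10^-19 J.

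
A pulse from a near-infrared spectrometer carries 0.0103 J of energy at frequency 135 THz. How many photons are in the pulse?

Per-photon energy: E = 8.945 × 10^-20 J (from frequency = 135 THz).
N = E_total / E_photon = 0.0103 J / 8.945 × 10^-20 J = 1.15 × 10^17.

1.15 × 10^17 photons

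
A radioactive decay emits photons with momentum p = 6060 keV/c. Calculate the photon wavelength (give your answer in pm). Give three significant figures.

Take h = 6.62607015e-34 J·s, c = 2.99792458e8 m/s, 1 eV = 1.602176634e-19 J.
Convert to SI: p = 6060 keV/c = 3.2386e-21 kg·m/s.
The photon relation is λ = h/p, giving λ = 2.046e-13 m.
Converting to pm: λ = 0.2046 pm ≈ 0.205 pm.

0.205 pm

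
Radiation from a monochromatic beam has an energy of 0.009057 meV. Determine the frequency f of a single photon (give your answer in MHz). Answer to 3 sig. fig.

2190 MHz

In SI units: E = 0.009057 meV = 1.4511 × 10^-24 J.
Since f = E/h for a photon, f = 2.190 × 10^9 Hz.
Converting to MHz: f = 2190 MHz ≈ 2190 MHz.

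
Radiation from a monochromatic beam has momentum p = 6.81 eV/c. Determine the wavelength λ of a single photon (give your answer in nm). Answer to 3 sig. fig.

Convert to SI: p = 6.81 eV/c = 3.6395e-27 kg·m/s.
The photon relation is λ = h/p, giving λ = 1.821e-7 m.
Converting to nm: λ = 182.1 nm ≈ 182 nm.

182 nm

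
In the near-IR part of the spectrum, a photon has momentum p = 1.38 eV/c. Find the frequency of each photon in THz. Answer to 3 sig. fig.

Use h = 6.62607015e-34 J·s, c = 2.99792458e8 m/s, 1 eV = 1.602176634e-19 J.
Convert to SI: p = 1.38 eV/c = 7.3751e-28 kg·m/s.
The photon relation is f = pc/h, giving f = 3.337e14 Hz.
Converting to THz: f = 333.7 THz ≈ 334 THz.

334 THz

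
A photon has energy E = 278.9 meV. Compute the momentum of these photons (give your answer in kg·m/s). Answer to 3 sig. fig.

In SI units: E = 278.9 meV = 4.4685·10^-20 J.
Apply p = E/c: p = 1.491·10^-28 kg·m/s.
So p ≈ 1.49·10^-28 kg·m/s.

1.49·10^-28 kg·m/s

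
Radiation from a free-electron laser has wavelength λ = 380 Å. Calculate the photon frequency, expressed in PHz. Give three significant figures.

7.89 PHz

Use c = 2.99792458·10^8 m/s.
Convert to SI: λ = 380 Å = 3.8·10^-8 m.
Apply f = c/λ: f = 7.889·10^15 Hz.
Converting to PHz: f = 7.889 PHz ≈ 7.89 PHz.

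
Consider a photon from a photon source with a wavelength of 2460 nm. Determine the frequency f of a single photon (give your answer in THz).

First convert: λ = 2460 nm = 2.46 × 10^-6 m.
Apply f = c/λ: f = 1.219 × 10^14 Hz.
Converting to THz: f = 121.9 THz ≈ 122 THz.

122 THz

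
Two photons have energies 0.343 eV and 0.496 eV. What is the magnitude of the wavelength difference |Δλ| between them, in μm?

Using λ = hc/E: λ₁ = 3.615e-6 m, λ₂ = 2.500e-6 m.
|Δλ| = |3.615e-6 − 2.500e-6| = 1.12e-6 m = 1.12 μm.

1.12 μm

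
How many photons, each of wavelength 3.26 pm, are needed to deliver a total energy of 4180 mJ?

Per-photon energy: E = 6.093 × 10^-14 J (from wavelength = 3.26 pm).
N = E_total / E_photon = 4.18 J / 6.093 × 10^-14 J = 6.86 × 10^13.

6.86 × 10^13 photons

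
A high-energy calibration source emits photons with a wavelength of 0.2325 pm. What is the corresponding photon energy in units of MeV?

5.33 MeV

Take h = 6.62607015 × 10^-34 J·s, c = 2.99792458 × 10^8 m/s, 1 eV = 1.602176634 × 10^-19 J.
First convert: λ = 0.2325 pm = 2.325 × 10^-13 m.
For a photon E = hc/λ, so E = 8.544 × 10^-13 J.
Converting to MeV: E = 5.333 MeV ≈ 5.33 MeV.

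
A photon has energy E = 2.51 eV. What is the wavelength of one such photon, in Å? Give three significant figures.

Take h = 6.62607015e-34 J·s, c = 2.99792458e8 m/s, 1 eV = 1.602176634e-19 J.
In SI units: E = 2.51 eV = 4.0215e-19 J.
Since λ = hc/E for a photon, λ = 4.940e-7 m.
Converting to Å: λ = 4940 Å ≈ 4940 Å.

4940 Å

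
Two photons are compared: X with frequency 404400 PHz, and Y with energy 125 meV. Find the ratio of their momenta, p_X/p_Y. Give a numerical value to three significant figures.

1.34e7

p_X = 8.938e-22 kg·m/s (from frequency = 404400 PHz, via p = hf/c).
p_Y = 6.680e-29 kg·m/s (from energy = 125 meV, via p = E/c).
Ratio = 8.938e-22 / 6.680e-29 = 1.34e7.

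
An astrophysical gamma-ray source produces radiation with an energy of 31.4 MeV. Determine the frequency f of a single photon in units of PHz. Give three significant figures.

7.59·10^6 PHz

First convert: E = 31.4 MeV = 5.0308·10^-12 J.
For a photon f = E/h, so f = 7.592·10^21 Hz.
Converting to PHz: f = 7.592·10^6 PHz ≈ 7.59·10^6 PHz.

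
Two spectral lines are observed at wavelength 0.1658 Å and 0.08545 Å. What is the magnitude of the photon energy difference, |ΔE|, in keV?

Using E = hc/λ: E₁ = 1.1981 × 10^-14 J, E₂ = 2.3247 × 10^-14 J.
|ΔE| = |1.1981 × 10^-14 − 2.3247 × 10^-14| = 1.13 × 10^-14 J = 70.3 keV.

70.3 keV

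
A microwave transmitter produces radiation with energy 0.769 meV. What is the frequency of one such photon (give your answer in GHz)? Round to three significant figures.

Take h = 6.62607015 × 10^-34 J·s, 1 eV = 1.602176634 × 10^-19 J.
In SI units: E = 0.769 meV = 1.2321 × 10^-22 J.
Since f = E/h for a photon, f = 1.859 × 10^11 Hz.
Converting to GHz: f = 185.9 GHz ≈ 186 GHz.

186 GHz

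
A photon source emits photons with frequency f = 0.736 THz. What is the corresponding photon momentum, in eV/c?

3.04 × 10^-3 eV/c

In SI units: f = 0.736 THz = 7.36 × 10^11 Hz.
The photon relation is p = hf/c, giving p = 1.627 × 10^-30 kg·m/s.
Converting to eV/c: p = 0.003044 eV/c ≈ 3.04 × 10^-3 eV/c.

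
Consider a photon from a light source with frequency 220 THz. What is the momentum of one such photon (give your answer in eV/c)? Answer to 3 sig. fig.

(h = 6.62607015e-34 J·s, c = 2.99792458e8 m/s, 1 eV = 1.602176634e-19 J.)
Convert to SI: f = 220 THz = 2.2e14 Hz.
Since p = hf/c for a photon, p = 4.862e-28 kg·m/s.
Converting to eV/c: p = 0.9098 eV/c ≈ 0.910 eV/c.

0.910 eV/c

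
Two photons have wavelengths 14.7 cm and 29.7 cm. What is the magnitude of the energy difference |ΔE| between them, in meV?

4.26 × 10^-3 meV

Using E = hc/λ: E₁ = 1.351 × 10^-24 J, E₂ = 6.688 × 10^-25 J.
|ΔE| = |1.351 × 10^-24 − 6.688 × 10^-25| = 6.82 × 10^-25 J = 4.26 × 10^-3 meV.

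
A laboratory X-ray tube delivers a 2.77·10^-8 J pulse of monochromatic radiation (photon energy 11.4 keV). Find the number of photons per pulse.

1.52·10^7 photons

Per-photon energy: E = 1.826·10^-15 J (from energy = 11.4 keV).
N = E_total / E_photon = 2.77·10^-8 J / 1.826·10^-15 J = 1.52·10^7.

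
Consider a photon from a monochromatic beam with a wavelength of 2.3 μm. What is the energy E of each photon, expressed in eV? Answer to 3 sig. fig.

Take h = 6.62607015 × 10^-34 J·s, c = 2.99792458 × 10^8 m/s, 1 eV = 1.602176634 × 10^-19 J.
Convert to SI: λ = 2.3 μm = 2.3 × 10^-6 m.
Since E = hc/λ for a photon, E = 8.637 × 10^-20 J.
Converting to eV: E = 0.5391 eV ≈ 0.539 eV.

0.539 eV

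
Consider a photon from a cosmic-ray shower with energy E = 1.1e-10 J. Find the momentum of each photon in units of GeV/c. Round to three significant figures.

Apply p = E/c: p = 3.669e-19 kg·m/s.
Converting to GeV/c: p = 0.6866 GeV/c ≈ 0.687 GeV/c.

0.687 GeV/c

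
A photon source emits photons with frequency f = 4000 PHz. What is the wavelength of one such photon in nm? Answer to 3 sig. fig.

First convert: f = 4000 PHz = 4.0e18 Hz.
Since λ = c/f for a photon, λ = 7.495e-11 m.
Converting to nm: λ = 0.07495 nm ≈ 0.0749 nm.

0.0749 nm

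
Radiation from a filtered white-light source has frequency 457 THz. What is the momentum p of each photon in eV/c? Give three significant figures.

1.89 eV/c

First convert: f = 457 THz = 4.57·10^14 Hz.
For a photon p = hf/c, so p = 1.010·10^-27 kg·m/s.
Converting to eV/c: p = 1.890 eV/c ≈ 1.89 eV/c.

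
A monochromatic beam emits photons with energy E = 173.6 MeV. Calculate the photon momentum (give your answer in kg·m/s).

9.28e-20 kg·m/s

Take c = 2.99792458e8 m/s, 1 eV = 1.602176634e-19 J.
Convert to SI: E = 173.6 MeV = 2.7814e-11 J.
The photon relation is p = E/c, giving p = 9.278e-20 kg·m/s.
So p ≈ 9.28e-20 kg·m/s.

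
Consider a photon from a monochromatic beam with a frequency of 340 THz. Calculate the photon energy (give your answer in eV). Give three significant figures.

Use h = 6.62607015 × 10^-34 J·s, 1 eV = 1.602176634 × 10^-19 J.
Convert to SI: f = 340 THz = 3.40 × 10^14 Hz.
The photon relation is E = hf, giving E = 2.253 × 10^-19 J.
Converting to eV: E = 1.406 eV ≈ 1.41 eV.

1.41 eV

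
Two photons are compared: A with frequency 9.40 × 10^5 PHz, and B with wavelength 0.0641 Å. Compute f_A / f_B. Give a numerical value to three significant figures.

f_A = 9.400 × 10^20 Hz (from frequency = 9.40 × 10^5 PHz, via f given directly).
f_B = 4.677 × 10^19 Hz (from wavelength = 0.0641 Å, via f = c/λ).
Ratio = 9.400 × 10^20 / 4.677 × 10^19 = 20.1.

20.1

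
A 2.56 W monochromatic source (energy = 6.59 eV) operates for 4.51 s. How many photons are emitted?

Total energy: E_total = P·t = 2.56 × 4.51 = 11.55 J.
Per-photon energy: E = 1.056e-18 J.
N = E_total / E_photon = 1.09e19.

1.09e19 photons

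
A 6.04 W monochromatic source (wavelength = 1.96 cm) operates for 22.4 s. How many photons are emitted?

1.33·10^25 photons

Total energy: E_total = P·t = 6.04 × 22.4 = 135.3 J.
Per-photon energy: E = 1.013·10^-23 J.
N = E_total / E_photon = 1.33·10^25.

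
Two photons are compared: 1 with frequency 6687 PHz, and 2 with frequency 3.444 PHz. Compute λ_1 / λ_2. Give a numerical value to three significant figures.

5.15 × 10^-4

λ_1 = 4.483 × 10^-11 m (from frequency = 6687 PHz, via λ = c/f).
λ_2 = 8.705 × 10^-8 m (from frequency = 3.444 PHz, via λ = c/f).
Ratio = 4.483 × 10^-11 / 8.705 × 10^-8 = 5.15 × 10^-4.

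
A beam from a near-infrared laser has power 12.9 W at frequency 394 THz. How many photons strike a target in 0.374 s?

1.85e19 photons

Total energy: E_total = P·t = 12.9 × 0.374 = 4.825 J.
Per-photon energy: E = 2.611e-19 J.
N = E_total / E_photon = 1.85e19.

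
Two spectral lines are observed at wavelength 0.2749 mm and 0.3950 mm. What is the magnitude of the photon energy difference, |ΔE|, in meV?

1.37 meV

Using E = hc/λ: E₁ = 7.2261 × 10^-22 J, E₂ = 5.0290 × 10^-22 J.
|ΔE| = |7.2261 × 10^-22 − 5.0290 × 10^-22| = 2.20 × 10^-22 J = 1.37 meV.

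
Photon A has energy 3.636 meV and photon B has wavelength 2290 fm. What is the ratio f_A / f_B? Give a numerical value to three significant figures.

f_A = 8.792e11 Hz (from energy = 3.636 meV, via f = E/h).
f_B = 1.309e20 Hz (from wavelength = 2290 fm, via f = c/λ).
Ratio = 8.792e11 / 1.309e20 = 6.72e-9.

6.72e-9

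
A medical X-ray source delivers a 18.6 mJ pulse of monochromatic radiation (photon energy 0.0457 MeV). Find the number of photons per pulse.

2.54e12 photons

Per-photon energy: E = 7.322e-15 J (from energy = 0.0457 MeV).
N = E_total / E_photon = 0.0186 J / 7.322e-15 J = 2.54e12.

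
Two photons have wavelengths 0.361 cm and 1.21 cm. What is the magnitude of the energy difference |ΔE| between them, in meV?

Using E = hc/λ: E₁ = 5.503 × 10^-23 J, E₂ = 1.642 × 10^-23 J.
|ΔE| = |5.503 × 10^-23 − 1.642 × 10^-23| = 3.86 × 10^-23 J = 0.241 meV.

0.241 meV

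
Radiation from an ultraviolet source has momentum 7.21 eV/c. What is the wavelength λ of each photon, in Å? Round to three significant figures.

1720 Å

(h = 6.62607015 × 10^-34 J·s, c = 2.99792458 × 10^8 m/s, 1 eV = 1.602176634 × 10^-19 J.)
First convert: p = 7.21 eV/c = 3.8532 × 10^-27 kg·m/s.
The photon relation is λ = h/p, giving λ = 1.720 × 10^-7 m.
Converting to Å: λ = 1720 Å ≈ 1720 Å.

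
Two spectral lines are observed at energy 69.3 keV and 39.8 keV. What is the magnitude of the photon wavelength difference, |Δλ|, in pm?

13.3 pm

Using λ = hc/E: λ₁ = 1.789e-11 m, λ₂ = 3.115e-11 m.
|Δλ| = |1.789e-11 − 3.115e-11| = 1.33e-11 m = 13.3 pm.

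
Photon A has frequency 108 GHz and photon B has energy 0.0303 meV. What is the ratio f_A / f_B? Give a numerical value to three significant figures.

f_A = 1.080 × 10^11 Hz (from frequency = 108 GHz, via f given directly).
f_B = 7.327 × 10^9 Hz (from energy = 0.0303 meV, via f = E/h).
Ratio = 1.080 × 10^11 / 7.327 × 10^9 = 14.7.

14.7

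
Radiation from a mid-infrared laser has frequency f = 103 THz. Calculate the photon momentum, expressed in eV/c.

(h = 6.62607015 × 10^-34 J·s, c = 2.99792458 × 10^8 m/s, 1 eV = 1.602176634 × 10^-19 J.)
First convert: f = 103 THz = 1.03 × 10^14 Hz.
For a photon p = hf/c, so p = 2.277 × 10^-28 kg·m/s.
Converting to eV/c: p = 0.4260 eV/c ≈ 0.426 eV/c.

0.426 eV/c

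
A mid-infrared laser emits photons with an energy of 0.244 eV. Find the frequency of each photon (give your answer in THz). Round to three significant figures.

59.0 THz

First convert: E = 0.244 eV = 3.9093e-20 J.
Apply f = E/h: f = 5.900e13 Hz.
Converting to THz: f = 59.00 THz ≈ 59.0 THz.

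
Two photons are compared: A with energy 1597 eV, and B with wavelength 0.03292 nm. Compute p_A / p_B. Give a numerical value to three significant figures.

p_A = 8.535e-25 kg·m/s (from energy = 1597 eV, via p = E/c).
p_B = 2.013e-23 kg·m/s (from wavelength = 0.03292 nm, via p = h/λ).
Ratio = 8.535e-25 / 2.013e-23 = 0.0424.

0.0424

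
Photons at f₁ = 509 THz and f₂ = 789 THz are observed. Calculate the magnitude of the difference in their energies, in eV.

Using E = hf: E₁ = 3.373·10^-19 J, E₂ = 5.228·10^-19 J.
|ΔE| = |3.373·10^-19 − 5.228·10^-19| = 1.86·10^-19 J = 1.16 eV.

1.16 eV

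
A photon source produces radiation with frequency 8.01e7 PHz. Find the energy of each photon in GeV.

0.331 GeV

Convert to SI: f = 8.01e7 PHz = 8.01e22 Hz.
For a photon E = hf, so E = 5.307e-11 J.
Converting to GeV: E = 0.3313 GeV ≈ 0.331 GeV.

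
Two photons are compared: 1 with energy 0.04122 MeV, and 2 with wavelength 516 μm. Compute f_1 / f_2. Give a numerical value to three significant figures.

f_1 = 9.967e18 Hz (from energy = 0.04122 MeV, via f = E/h).
f_2 = 5.810e11 Hz (from wavelength = 516 μm, via f = c/λ).
Ratio = 9.967e18 / 5.810e11 = 1.72e7.

1.72e7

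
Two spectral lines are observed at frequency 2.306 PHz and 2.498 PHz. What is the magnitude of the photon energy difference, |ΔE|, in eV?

Using E = hf: E₁ = 1.5280e-18 J, E₂ = 1.6552e-18 J.
|ΔE| = |1.5280e-18 − 1.6552e-18| = 1.27e-19 J = 0.794 eV.

0.794 eV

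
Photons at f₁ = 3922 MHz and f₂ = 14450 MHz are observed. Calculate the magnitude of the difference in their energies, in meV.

0.0435 meV

Using E = hf: E₁ = 2.5987 × 10^-24 J, E₂ = 9.5747 × 10^-24 J.
|ΔE| = |2.5987 × 10^-24 − 9.5747 × 10^-24| = 6.98 × 10^-24 J = 0.0435 meV.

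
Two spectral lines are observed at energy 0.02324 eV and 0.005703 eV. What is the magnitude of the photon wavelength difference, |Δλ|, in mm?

0.164 mm

Using λ = hc/E: λ₁ = 5.3349e-5 m, λ₂ = 2.1740e-4 m.
|Δλ| = |5.3349e-5 − 2.1740e-4| = 1.64e-4 m = 0.164 mm.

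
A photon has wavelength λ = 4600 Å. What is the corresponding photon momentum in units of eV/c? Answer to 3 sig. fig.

First convert: λ = 4600 Å = 4.6e-7 m.
Since p = h/λ for a photon, p = 1.440e-27 kg·m/s.
Converting to eV/c: p = 2.695 eV/c ≈ 2.70 eV/c.

2.70 eV/c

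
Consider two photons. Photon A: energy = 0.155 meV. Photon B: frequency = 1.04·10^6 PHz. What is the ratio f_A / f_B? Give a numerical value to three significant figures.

3.60·10^-11

f_A = 3.748·10^10 Hz (from energy = 0.155 meV, via f = E/h).
f_B = 1.040·10^21 Hz (from frequency = 1.04·10^6 PHz, via f given directly).
Ratio = 3.748·10^10 / 1.040·10^21 = 3.60·10^-11.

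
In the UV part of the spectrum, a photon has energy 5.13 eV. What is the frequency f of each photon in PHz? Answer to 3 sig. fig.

1.24 PHz

First convert: E = 5.13 eV = 8.2192·10^-19 J.
For a photon f = E/h, so f = 1.240·10^15 Hz.
Converting to PHz: f = 1.240 PHz ≈ 1.24 PHz.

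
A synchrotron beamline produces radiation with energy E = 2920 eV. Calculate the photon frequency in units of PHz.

(h = 6.62607015·10^-34 J·s, 1 eV = 1.602176634·10^-19 J.)
First convert: E = 2920 eV = 4.6784·10^-16 J.
The photon relation is f = E/h, giving f = 7.061·10^17 Hz.
Converting to PHz: f = 706.1 PHz ≈ 706 PHz.

706 PHz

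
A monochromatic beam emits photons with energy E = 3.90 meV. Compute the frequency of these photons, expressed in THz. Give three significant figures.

0.943 THz

Take h = 6.62607015e-34 J·s, 1 eV = 1.602176634e-19 J.
In SI units: E = 3.90 meV = 6.2485e-22 J.
Since f = E/h for a photon, f = 9.430e11 Hz.
Converting to THz: f = 0.9430 THz ≈ 0.943 THz.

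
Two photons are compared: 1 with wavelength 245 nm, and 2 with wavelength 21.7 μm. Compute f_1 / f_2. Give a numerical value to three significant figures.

88.6

f_1 = 1.224 × 10^15 Hz (from wavelength = 245 nm, via f = c/λ).
f_2 = 1.382 × 10^13 Hz (from wavelength = 21.7 μm, via f = c/λ).
Ratio = 1.224 × 10^15 / 1.382 × 10^13 = 88.6.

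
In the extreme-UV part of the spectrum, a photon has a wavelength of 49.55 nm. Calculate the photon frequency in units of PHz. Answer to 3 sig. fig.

6.05 PHz

(c = 2.99792458 × 10^8 m/s.)
First convert: λ = 49.55 nm = 4.955 × 10^-8 m.
Apply f = c/λ: f = 6.050 × 10^15 Hz.
Converting to PHz: f = 6.050 PHz ≈ 6.05 PHz.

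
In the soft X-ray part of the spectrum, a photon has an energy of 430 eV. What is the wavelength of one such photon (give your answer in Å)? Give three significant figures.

In SI units: E = 430 eV = 6.8894 × 10^-17 J.
Apply λ = hc/E: λ = 2.883 × 10^-9 m.
Converting to Å: λ = 28.83 Å ≈ 28.8 Å.

28.8 Å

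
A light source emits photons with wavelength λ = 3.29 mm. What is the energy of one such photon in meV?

0.377 meV

Take h = 6.62607015e-34 J·s, c = 2.99792458e8 m/s, 1 eV = 1.602176634e-19 J.
Convert to SI: λ = 3.29 mm = 0.00329 m.
Since E = hc/λ for a photon, E = 6.038e-23 J.
Converting to meV: E = 0.3769 meV ≈ 0.377 meV.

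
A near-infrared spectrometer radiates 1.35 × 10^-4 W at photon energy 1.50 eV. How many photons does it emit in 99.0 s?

5.56 × 10^16 photons

Total energy: E_total = P·t = 1.35 × 10^-4 × 99.0 = 0.01337 J.
Per-photon energy: E = 2.403 × 10^-19 J.
N = E_total / E_photon = 5.56 × 10^16.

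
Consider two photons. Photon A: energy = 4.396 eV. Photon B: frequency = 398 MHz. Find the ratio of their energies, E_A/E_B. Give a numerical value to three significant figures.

E_A = 7.043 × 10^-19 J (from energy = 4.396 eV, via E given directly).
E_B = 2.637 × 10^-25 J (from frequency = 398 MHz, via E = hf).
Ratio = 7.043 × 10^-19 / 2.637 × 10^-25 = 2.67 × 10^6.

2.67 × 10^6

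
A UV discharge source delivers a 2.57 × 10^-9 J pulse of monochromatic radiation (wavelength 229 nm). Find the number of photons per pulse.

Per-photon energy: E = 8.674 × 10^-19 J (from wavelength = 229 nm).
N = E_total / E_photon = 2.57 × 10^-9 J / 8.674 × 10^-19 J = 2.96 × 10^9.

2.96 × 10^9 photons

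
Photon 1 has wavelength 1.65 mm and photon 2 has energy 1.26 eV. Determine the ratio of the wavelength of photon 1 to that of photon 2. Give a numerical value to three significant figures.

1680

λ_1 = 0.001650 m (from wavelength = 1.65 mm, via λ given directly).
λ_2 = 9.840 × 10^-7 m (from energy = 1.26 eV, via λ = hc/E).
Ratio = 0.001650 / 9.840 × 10^-7 = 1680.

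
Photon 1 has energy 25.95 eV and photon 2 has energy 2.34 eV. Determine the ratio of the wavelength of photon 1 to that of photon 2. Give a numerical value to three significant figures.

λ_1 = 4.778e-8 m (from energy = 25.95 eV, via λ = hc/E).
λ_2 = 5.298e-7 m (from energy = 2.34 eV, via λ = hc/E).
Ratio = 4.778e-8 / 5.298e-7 = 0.0902.

0.0902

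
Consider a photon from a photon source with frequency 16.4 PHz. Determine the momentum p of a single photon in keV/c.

0.0678 keV/c

Take h = 6.62607015 × 10^-34 J·s, c = 2.99792458 × 10^8 m/s, 1 eV = 1.602176634 × 10^-19 J.
First convert: f = 16.4 PHz = 1.64 × 10^16 Hz.
Since p = hf/c for a photon, p = 3.625 × 10^-26 kg·m/s.
Converting to keV/c: p = 0.06782 keV/c ≈ 0.0678 keV/c.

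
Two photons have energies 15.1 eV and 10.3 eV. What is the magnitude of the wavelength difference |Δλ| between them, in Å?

383 Å

Using λ = hc/E: λ₁ = 8.211e-8 m, λ₂ = 1.204e-7 m.
|Δλ| = |8.211e-8 − 1.204e-7| = 3.83e-8 m = 383 Å.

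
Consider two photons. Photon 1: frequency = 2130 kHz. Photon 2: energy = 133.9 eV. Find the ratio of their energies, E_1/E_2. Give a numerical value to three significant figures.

6.58e-11

E_1 = 1.411e-27 J (from frequency = 2130 kHz, via E = hf).
E_2 = 2.145e-17 J (from energy = 133.9 eV, via E given directly).
Ratio = 1.411e-27 / 2.145e-17 = 6.58e-11.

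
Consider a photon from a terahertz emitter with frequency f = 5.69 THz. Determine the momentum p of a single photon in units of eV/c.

(h = 6.62607015e-34 J·s, c = 2.99792458e8 m/s, 1 eV = 1.602176634e-19 J.)
In SI units: f = 5.69 THz = 5.69e12 Hz.
The photon relation is p = hf/c, giving p = 1.258e-29 kg·m/s.
Converting to eV/c: p = 0.02353 eV/c ≈ 0.0235 eV/c.

0.0235 eV/c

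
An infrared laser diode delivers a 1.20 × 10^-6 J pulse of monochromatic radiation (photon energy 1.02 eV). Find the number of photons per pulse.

Per-photon energy: E = 1.634 × 10^-19 J (from energy = 1.02 eV).
N = E_total / E_photon = 1.20 × 10^-6 J / 1.634 × 10^-19 J = 7.34 × 10^12.

7.34 × 10^12 photons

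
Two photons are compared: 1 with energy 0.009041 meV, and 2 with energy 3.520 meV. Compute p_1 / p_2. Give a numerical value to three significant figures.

2.57e-3

p_1 = 4.832e-33 kg·m/s (from energy = 0.009041 meV, via p = E/c).
p_2 = 1.881e-30 kg·m/s (from energy = 3.520 meV, via p = E/c).
Ratio = 4.832e-33 / 1.881e-30 = 2.57e-3.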